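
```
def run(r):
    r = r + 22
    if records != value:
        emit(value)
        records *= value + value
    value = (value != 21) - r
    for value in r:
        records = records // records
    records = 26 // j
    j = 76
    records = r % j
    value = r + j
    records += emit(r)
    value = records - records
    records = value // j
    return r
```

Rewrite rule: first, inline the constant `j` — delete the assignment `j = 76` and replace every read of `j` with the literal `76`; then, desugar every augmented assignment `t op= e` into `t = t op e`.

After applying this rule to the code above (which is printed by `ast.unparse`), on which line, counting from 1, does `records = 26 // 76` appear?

Transformed code:
def run(r):
    r = r + 22
    if records != value:
        emit(value)
        records = records * (value + value)
    value = (value != 21) - r
    for value in r:
        records = records // records
    records = 26 // 76
    records = r % 76
    value = r + 76
    records = records + emit(r)
    value = records - records
    records = value // 76
    return r

9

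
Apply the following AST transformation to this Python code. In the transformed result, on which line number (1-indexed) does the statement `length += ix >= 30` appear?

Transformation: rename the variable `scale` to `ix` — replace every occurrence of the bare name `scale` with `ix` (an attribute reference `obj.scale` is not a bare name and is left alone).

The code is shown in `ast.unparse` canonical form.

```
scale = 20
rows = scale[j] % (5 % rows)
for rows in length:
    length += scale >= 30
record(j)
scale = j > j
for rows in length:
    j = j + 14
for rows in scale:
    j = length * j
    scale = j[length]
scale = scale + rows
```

Transformed code:
ix = 20
rows = ix[j] % (5 % rows)
for rows in length:
    length += ix >= 30
record(j)
ix = j > j
for rows in length:
    j = j + 14
for rows in ix:
    j = length * j
    ix = j[length]
ix = ix + rows

4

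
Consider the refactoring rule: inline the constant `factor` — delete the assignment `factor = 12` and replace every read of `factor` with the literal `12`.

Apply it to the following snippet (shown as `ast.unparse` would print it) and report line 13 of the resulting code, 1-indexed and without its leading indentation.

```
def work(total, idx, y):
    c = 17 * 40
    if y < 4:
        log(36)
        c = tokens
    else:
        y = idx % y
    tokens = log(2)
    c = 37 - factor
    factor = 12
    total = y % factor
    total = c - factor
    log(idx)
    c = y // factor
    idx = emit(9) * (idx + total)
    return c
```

Transformed code:
def work(total, idx, y):
    c = 17 * 40
    if y < 4:
        log(36)
        c = tokens
    else:
        y = idx % y
    tokens = log(2)
    c = 37 - 12
    total = y % 12
    total = c - 12
    log(idx)
    c = y // 12
    idx = emit(9) * (idx + total)
    return c

c = y // 12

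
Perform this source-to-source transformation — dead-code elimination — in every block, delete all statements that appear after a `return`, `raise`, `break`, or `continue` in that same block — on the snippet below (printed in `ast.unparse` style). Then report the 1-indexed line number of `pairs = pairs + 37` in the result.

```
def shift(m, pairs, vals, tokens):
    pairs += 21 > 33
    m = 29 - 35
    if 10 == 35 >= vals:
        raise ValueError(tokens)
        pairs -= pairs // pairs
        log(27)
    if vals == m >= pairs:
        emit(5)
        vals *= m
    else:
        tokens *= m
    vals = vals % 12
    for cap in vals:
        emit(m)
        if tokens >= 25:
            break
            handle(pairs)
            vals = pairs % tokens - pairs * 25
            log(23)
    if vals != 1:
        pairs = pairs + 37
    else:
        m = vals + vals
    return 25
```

Transformed code:
def shift(m, pairs, vals, tokens):
    pairs += 21 > 33
    m = 29 - 35
    if 10 == 35 >= vals:
        raise ValueError(tokens)
    if vals == m >= pairs:
        emit(5)
        vals *= m
    else:
        tokens *= m
    vals = vals % 12
    for cap in vals:
        emit(m)
        if tokens >= 25:
            break
    if vals != 1:
        pairs = pairs + 37
    else:
        m = vals + vals
    return 25

17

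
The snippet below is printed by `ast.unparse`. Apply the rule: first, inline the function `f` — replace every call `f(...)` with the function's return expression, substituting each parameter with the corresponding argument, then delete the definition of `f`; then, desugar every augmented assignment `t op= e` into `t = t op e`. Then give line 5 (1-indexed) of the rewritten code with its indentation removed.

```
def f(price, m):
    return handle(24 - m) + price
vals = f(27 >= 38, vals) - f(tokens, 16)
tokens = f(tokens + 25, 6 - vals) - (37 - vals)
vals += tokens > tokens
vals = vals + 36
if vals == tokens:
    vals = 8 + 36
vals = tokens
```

if vals == tokens:

Transformed code:
vals = handle(24 - vals) + (27 >= 38) - (handle(24 - 16) + tokens)
tokens = handle(24 - (6 - vals)) + (tokens + 25) - (37 - vals)
vals = vals + (tokens > tokens)
vals = vals + 36
if vals == tokens:
    vals = 8 + 36
vals = tokens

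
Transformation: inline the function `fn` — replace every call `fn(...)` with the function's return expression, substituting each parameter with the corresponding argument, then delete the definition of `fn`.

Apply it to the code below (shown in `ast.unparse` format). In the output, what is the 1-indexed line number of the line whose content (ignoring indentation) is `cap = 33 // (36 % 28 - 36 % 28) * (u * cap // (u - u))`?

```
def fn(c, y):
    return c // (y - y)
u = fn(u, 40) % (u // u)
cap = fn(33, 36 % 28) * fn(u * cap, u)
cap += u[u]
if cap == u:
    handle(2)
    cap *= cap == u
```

2

Transformed code:
u = u // (40 - 40) % (u // u)
cap = 33 // (36 % 28 - 36 % 28) * (u * cap // (u - u))
cap += u[u]
if cap == u:
    handle(2)
    cap *= cap == u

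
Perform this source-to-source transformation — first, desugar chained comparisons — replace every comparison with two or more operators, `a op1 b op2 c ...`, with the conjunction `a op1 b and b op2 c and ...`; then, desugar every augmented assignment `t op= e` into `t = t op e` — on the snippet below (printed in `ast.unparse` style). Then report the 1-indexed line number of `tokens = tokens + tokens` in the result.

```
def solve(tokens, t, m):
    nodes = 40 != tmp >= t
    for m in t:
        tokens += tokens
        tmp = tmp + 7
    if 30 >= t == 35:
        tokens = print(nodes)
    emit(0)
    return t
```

Transformed code:
def solve(tokens, t, m):
    nodes = 40 != tmp and tmp >= t
    for m in t:
        tokens = tokens + tokens
        tmp = tmp + 7
    if 30 >= t and t == 35:
        tokens = print(nodes)
    emit(0)
    return t

4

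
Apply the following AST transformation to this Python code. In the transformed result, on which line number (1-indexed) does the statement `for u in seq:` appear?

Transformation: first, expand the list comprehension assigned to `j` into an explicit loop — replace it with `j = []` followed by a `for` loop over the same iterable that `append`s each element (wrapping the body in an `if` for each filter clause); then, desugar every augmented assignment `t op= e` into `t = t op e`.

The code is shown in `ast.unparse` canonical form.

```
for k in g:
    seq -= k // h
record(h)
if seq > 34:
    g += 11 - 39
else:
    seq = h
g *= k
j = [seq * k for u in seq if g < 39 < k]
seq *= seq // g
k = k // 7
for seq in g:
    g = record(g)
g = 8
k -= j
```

10

Transformed code:
for k in g:
    seq = seq - k // h
record(h)
if seq > 34:
    g = g + (11 - 39)
else:
    seq = h
g = g * k
j = []
for u in seq:
    if g < 39 < k:
        j.append(seq * k)
seq = seq * (seq // g)
k = k // 7
for seq in g:
    g = record(g)
g = 8
k = k - j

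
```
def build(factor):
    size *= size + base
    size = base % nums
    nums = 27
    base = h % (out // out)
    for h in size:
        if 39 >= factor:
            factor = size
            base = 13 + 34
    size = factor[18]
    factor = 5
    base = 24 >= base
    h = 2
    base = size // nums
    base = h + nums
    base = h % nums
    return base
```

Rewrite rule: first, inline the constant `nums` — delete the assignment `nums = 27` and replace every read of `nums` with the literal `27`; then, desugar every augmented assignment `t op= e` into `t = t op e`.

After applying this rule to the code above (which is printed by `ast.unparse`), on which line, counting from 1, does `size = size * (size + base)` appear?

2

Transformed code:
def build(factor):
    size = size * (size + base)
    size = base % 27
    base = h % (out // out)
    for h in size:
        if 39 >= factor:
            factor = size
            base = 13 + 34
    size = factor[18]
    factor = 5
    base = 24 >= base
    h = 2
    base = size // 27
    base = h + 27
    base = h % 27
    return base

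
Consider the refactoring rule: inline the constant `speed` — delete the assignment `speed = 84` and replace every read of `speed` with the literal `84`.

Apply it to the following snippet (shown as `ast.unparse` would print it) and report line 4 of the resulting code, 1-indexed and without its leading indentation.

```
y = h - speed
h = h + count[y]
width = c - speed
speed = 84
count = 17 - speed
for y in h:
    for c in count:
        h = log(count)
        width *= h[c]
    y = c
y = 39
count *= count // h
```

Transformed code:
y = h - 84
h = h + count[y]
width = c - 84
count = 17 - 84
for y in h:
    for c in count:
        h = log(count)
        width *= h[c]
    y = c
y = 39
count *= count // h

count = 17 - 84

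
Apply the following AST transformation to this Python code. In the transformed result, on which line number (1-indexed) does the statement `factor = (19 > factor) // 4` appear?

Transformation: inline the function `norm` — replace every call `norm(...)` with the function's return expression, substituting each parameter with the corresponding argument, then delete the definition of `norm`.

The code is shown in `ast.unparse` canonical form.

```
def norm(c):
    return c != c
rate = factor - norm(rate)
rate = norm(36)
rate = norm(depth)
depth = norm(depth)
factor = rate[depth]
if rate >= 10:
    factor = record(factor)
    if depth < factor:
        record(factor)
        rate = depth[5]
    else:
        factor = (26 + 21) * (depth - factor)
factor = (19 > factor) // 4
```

13

Transformed code:
rate = factor - (rate != rate)
rate = 36 != 36
rate = depth != depth
depth = depth != depth
factor = rate[depth]
if rate >= 10:
    factor = record(factor)
    if depth < factor:
        record(factor)
        rate = depth[5]
    else:
        factor = (26 + 21) * (depth - factor)
factor = (19 > factor) // 4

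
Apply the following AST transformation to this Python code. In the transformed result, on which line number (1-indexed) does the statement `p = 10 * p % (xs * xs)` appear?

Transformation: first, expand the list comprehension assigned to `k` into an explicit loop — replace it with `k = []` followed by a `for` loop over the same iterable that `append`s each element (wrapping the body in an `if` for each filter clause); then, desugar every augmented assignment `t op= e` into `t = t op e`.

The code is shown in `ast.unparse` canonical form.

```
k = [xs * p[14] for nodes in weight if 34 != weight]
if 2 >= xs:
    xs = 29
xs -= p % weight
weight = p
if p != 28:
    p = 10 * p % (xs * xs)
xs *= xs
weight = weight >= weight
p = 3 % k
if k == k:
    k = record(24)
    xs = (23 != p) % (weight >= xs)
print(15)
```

Transformed code:
k = []
for nodes in weight:
    if 34 != weight:
        k.append(xs * p[14])
if 2 >= xs:
    xs = 29
xs = xs - p % weight
weight = p
if p != 28:
    p = 10 * p % (xs * xs)
xs = xs * xs
weight = weight >= weight
p = 3 % k
if k == k:
    k = record(24)
    xs = (23 != p) % (weight >= xs)
print(15)

10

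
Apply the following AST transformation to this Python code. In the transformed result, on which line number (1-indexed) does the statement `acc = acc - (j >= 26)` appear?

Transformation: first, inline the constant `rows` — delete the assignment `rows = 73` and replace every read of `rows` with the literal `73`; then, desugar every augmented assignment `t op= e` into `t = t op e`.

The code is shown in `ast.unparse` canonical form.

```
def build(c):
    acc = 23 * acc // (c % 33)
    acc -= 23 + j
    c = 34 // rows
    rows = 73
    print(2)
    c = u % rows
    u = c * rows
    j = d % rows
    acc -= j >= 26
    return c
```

9

Transformed code:
def build(c):
    acc = 23 * acc // (c % 33)
    acc = acc - (23 + j)
    c = 34 // 73
    print(2)
    c = u % 73
    u = c * 73
    j = d % 73
    acc = acc - (j >= 26)
    return c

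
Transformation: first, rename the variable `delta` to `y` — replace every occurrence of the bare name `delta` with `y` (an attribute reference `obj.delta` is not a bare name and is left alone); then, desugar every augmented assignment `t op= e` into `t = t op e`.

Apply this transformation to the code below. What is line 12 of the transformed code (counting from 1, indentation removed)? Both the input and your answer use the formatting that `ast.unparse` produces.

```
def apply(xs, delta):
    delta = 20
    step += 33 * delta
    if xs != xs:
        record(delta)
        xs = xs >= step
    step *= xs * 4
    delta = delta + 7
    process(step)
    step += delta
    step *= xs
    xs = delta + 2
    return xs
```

xs = y + 2

Transformed code:
def apply(xs, y):
    y = 20
    step = step + 33 * y
    if xs != xs:
        record(y)
        xs = xs >= step
    step = step * (xs * 4)
    y = y + 7
    process(step)
    step = step + y
    step = step * xs
    xs = y + 2
    return xs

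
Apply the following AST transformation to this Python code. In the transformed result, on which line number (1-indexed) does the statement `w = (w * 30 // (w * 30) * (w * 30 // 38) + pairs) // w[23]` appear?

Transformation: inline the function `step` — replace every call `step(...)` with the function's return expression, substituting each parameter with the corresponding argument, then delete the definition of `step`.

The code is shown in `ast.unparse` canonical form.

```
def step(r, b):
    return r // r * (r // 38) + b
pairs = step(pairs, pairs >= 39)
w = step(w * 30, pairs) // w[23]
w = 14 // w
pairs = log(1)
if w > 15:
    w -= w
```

2

Transformed code:
pairs = pairs // pairs * (pairs // 38) + (pairs >= 39)
w = (w * 30 // (w * 30) * (w * 30 // 38) + pairs) // w[23]
w = 14 // w
pairs = log(1)
if w > 15:
    w -= w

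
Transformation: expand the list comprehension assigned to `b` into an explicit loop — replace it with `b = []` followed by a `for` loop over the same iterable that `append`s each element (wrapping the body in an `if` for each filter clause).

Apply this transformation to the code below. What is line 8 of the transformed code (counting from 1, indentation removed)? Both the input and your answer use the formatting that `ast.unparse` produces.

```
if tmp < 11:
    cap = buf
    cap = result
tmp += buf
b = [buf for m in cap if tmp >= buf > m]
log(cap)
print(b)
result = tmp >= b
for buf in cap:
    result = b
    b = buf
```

b.append(buf)

Transformed code:
if tmp < 11:
    cap = buf
    cap = result
tmp += buf
b = []
for m in cap:
    if tmp >= buf > m:
        b.append(buf)
log(cap)
print(b)
result = tmp >= b
for buf in cap:
    result = b
    b = buf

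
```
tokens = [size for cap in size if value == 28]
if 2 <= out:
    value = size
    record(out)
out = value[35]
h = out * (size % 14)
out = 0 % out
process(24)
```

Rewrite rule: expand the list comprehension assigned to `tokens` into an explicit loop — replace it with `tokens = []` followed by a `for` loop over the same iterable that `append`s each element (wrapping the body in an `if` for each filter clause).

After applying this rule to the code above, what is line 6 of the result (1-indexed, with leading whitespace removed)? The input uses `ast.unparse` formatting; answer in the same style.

value = size

Transformed code:
tokens = []
for cap in size:
    if value == 28:
        tokens.append(size)
if 2 <= out:
    value = size
    record(out)
out = value[35]
h = out * (size % 14)
out = 0 % out
process(24)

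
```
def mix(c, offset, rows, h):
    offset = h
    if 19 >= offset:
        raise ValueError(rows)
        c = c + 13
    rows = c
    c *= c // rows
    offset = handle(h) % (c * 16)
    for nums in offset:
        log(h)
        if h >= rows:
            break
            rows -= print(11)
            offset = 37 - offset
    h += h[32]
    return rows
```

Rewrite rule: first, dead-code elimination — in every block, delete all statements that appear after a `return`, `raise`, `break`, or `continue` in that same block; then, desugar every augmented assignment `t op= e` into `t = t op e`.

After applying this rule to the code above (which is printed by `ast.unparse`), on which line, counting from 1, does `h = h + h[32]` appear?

12

Transformed code:
def mix(c, offset, rows, h):
    offset = h
    if 19 >= offset:
        raise ValueError(rows)
    rows = c
    c = c * (c // rows)
    offset = handle(h) % (c * 16)
    for nums in offset:
        log(h)
        if h >= rows:
            break
    h = h + h[32]
    return rows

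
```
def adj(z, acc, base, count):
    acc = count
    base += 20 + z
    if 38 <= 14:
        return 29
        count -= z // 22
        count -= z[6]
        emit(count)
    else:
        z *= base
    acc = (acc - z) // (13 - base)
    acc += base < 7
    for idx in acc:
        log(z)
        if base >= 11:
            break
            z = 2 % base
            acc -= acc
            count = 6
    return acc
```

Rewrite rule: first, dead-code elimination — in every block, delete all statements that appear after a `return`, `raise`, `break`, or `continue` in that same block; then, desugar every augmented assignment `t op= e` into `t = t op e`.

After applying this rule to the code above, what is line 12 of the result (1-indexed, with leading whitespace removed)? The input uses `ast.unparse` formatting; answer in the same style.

if base >= 11:

Transformed code:
def adj(z, acc, base, count):
    acc = count
    base = base + (20 + z)
    if 38 <= 14:
        return 29
    else:
        z = z * base
    acc = (acc - z) // (13 - base)
    acc = acc + (base < 7)
    for idx in acc:
        log(z)
        if base >= 11:
            break
    return acc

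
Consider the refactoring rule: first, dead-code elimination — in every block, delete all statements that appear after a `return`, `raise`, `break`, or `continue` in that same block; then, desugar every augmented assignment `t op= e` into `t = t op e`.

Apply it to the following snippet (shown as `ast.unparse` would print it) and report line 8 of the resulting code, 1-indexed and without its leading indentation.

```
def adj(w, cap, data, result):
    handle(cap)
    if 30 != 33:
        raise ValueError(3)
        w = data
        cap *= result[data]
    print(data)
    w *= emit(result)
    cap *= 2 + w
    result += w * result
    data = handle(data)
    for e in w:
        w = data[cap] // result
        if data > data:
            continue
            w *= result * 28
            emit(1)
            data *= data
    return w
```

result = result + w * result

Transformed code:
def adj(w, cap, data, result):
    handle(cap)
    if 30 != 33:
        raise ValueError(3)
    print(data)
    w = w * emit(result)
    cap = cap * (2 + w)
    result = result + w * result
    data = handle(data)
    for e in w:
        w = data[cap] // result
        if data > data:
            continue
    return w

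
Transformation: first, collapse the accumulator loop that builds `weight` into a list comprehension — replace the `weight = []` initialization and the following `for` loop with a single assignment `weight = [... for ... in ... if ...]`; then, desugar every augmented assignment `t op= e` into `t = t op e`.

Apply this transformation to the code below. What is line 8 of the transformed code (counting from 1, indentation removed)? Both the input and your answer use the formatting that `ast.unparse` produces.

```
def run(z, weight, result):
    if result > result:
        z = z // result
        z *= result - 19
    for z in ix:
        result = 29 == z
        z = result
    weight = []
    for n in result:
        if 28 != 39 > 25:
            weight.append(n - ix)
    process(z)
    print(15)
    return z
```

weight = [n - ix for n in result if 28 != 39 > 25]

Transformed code:
def run(z, weight, result):
    if result > result:
        z = z // result
        z = z * (result - 19)
    for z in ix:
        result = 29 == z
        z = result
    weight = [n - ix for n in result if 28 != 39 > 25]
    process(z)
    print(15)
    return z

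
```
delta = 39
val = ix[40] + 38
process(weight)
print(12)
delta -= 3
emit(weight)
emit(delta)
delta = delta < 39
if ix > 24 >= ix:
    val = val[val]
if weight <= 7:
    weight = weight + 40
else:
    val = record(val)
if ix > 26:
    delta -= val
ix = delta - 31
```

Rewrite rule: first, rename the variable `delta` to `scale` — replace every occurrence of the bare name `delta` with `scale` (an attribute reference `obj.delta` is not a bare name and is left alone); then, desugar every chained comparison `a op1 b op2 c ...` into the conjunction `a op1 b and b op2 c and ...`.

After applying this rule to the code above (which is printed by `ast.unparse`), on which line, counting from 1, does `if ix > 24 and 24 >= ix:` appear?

Transformed code:
scale = 39
val = ix[40] + 38
process(weight)
print(12)
scale -= 3
emit(weight)
emit(scale)
scale = scale < 39
if ix > 24 and 24 >= ix:
    val = val[val]
if weight <= 7:
    weight = weight + 40
else:
    val = record(val)
if ix > 26:
    scale -= val
ix = scale - 31

9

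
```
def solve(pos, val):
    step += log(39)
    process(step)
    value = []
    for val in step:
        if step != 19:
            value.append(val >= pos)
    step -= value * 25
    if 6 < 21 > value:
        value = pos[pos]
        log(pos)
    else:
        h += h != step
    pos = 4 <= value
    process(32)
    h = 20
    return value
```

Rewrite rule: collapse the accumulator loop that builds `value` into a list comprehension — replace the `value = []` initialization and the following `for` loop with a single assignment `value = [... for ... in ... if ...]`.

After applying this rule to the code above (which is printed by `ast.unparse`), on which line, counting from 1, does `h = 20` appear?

13

Transformed code:
def solve(pos, val):
    step += log(39)
    process(step)
    value = [val >= pos for val in step if step != 19]
    step -= value * 25
    if 6 < 21 > value:
        value = pos[pos]
        log(pos)
    else:
        h += h != step
    pos = 4 <= value
    process(32)
    h = 20
    return value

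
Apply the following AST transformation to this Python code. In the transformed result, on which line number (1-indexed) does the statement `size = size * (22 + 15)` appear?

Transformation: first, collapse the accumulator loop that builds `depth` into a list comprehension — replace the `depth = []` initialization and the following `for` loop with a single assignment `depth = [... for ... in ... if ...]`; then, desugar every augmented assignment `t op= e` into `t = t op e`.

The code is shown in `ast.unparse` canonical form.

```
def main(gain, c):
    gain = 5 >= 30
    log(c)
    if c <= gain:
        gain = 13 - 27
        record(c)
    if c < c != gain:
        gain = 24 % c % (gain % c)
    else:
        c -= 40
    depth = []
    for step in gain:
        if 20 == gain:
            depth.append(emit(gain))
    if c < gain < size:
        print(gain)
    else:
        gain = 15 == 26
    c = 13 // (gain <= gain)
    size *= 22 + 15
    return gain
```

17

Transformed code:
def main(gain, c):
    gain = 5 >= 30
    log(c)
    if c <= gain:
        gain = 13 - 27
        record(c)
    if c < c != gain:
        gain = 24 % c % (gain % c)
    else:
        c = c - 40
    depth = [emit(gain) for step in gain if 20 == gain]
    if c < gain < size:
        print(gain)
    else:
        gain = 15 == 26
    c = 13 // (gain <= gain)
    size = size * (22 + 15)
    return gain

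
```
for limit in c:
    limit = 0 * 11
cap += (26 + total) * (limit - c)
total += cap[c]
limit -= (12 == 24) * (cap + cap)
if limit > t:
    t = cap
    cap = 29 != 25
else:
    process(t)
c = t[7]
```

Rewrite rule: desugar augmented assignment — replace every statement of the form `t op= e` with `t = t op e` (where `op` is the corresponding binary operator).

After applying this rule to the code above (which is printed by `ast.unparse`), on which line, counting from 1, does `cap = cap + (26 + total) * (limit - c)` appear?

3

Transformed code:
for limit in c:
    limit = 0 * 11
cap = cap + (26 + total) * (limit - c)
total = total + cap[c]
limit = limit - (12 == 24) * (cap + cap)
if limit > t:
    t = cap
    cap = 29 != 25
else:
    process(t)
c = t[7]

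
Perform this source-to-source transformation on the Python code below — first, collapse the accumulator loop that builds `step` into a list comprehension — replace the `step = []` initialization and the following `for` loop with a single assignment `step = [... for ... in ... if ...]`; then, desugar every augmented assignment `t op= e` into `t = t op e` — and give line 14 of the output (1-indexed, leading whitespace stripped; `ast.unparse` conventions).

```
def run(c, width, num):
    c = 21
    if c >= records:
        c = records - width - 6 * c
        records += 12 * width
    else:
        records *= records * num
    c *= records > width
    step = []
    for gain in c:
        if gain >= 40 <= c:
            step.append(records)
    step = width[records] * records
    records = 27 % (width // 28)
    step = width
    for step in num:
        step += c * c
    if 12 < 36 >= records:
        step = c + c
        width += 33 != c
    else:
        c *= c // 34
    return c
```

step = step + c * c

Transformed code:
def run(c, width, num):
    c = 21
    if c >= records:
        c = records - width - 6 * c
        records = records + 12 * width
    else:
        records = records * (records * num)
    c = c * (records > width)
    step = [records for gain in c if gain >= 40 <= c]
    step = width[records] * records
    records = 27 % (width // 28)
    step = width
    for step in num:
        step = step + c * c
    if 12 < 36 >= records:
        step = c + c
        width = width + (33 != c)
    else:
        c = c * (c // 34)
    return c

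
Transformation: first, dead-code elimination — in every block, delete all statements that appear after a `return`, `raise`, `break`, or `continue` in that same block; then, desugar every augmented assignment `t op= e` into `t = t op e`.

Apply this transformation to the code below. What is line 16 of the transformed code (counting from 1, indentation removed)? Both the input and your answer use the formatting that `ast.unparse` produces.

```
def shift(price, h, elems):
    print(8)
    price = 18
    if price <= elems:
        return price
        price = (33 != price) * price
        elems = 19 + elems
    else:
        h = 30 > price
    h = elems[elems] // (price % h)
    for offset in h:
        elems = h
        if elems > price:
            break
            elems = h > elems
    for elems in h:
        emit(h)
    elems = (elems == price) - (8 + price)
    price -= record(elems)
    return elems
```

price = price - record(elems)

Transformed code:
def shift(price, h, elems):
    print(8)
    price = 18
    if price <= elems:
        return price
    else:
        h = 30 > price
    h = elems[elems] // (price % h)
    for offset in h:
        elems = h
        if elems > price:
            break
    for elems in h:
        emit(h)
    elems = (elems == price) - (8 + price)
    price = price - record(elems)
    return elems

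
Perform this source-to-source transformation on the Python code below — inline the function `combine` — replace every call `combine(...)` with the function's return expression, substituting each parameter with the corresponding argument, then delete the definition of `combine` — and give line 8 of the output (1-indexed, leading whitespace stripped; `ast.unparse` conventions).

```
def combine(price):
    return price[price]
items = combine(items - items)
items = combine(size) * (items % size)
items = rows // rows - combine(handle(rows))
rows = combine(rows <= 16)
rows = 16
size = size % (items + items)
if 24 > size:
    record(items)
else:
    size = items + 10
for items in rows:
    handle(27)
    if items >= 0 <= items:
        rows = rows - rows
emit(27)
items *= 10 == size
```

record(items)

Transformed code:
items = (items - items)[items - items]
items = size[size] * (items % size)
items = rows // rows - handle(rows)[handle(rows)]
rows = (rows <= 16)[rows <= 16]
rows = 16
size = size % (items + items)
if 24 > size:
    record(items)
else:
    size = items + 10
for items in rows:
    handle(27)
    if items >= 0 <= items:
        rows = rows - rows
emit(27)
items *= 10 == size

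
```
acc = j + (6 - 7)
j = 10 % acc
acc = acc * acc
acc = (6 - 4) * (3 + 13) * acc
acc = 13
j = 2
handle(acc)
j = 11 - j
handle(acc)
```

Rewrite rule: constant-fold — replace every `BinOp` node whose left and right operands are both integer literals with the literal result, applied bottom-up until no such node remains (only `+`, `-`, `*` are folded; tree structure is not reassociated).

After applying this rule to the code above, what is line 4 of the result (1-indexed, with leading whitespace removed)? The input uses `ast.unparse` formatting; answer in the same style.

Transformed code:
acc = j + -1
j = 10 % acc
acc = acc * acc
acc = 32 * acc
acc = 13
j = 2
handle(acc)
j = 11 - j
handle(acc)

acc = 32 * acc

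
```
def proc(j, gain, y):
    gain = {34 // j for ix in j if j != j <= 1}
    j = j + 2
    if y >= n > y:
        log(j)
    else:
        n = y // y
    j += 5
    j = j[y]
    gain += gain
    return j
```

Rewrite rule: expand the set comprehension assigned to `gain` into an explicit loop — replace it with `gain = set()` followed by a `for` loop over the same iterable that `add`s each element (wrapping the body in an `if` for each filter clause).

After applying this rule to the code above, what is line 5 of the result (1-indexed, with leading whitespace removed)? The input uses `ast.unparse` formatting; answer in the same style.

Transformed code:
def proc(j, gain, y):
    gain = set()
    for ix in j:
        if j != j <= 1:
            gain.add(34 // j)
    j = j + 2
    if y >= n > y:
        log(j)
    else:
        n = y // y
    j += 5
    j = j[y]
    gain += gain
    return j

gain.add(34 // j)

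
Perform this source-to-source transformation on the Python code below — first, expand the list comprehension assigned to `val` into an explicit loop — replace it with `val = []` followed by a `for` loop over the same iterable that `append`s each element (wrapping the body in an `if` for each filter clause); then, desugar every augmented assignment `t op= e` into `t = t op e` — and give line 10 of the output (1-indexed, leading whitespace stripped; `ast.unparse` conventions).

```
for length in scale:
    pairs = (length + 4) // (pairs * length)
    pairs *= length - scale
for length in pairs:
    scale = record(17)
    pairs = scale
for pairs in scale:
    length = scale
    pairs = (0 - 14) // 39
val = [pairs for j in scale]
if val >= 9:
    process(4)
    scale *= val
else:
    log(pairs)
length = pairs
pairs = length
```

Transformed code:
for length in scale:
    pairs = (length + 4) // (pairs * length)
    pairs = pairs * (length - scale)
for length in pairs:
    scale = record(17)
    pairs = scale
for pairs in scale:
    length = scale
    pairs = (0 - 14) // 39
val = []
for j in scale:
    val.append(pairs)
if val >= 9:
    process(4)
    scale = scale * val
else:
    log(pairs)
length = pairs
pairs = length

val = []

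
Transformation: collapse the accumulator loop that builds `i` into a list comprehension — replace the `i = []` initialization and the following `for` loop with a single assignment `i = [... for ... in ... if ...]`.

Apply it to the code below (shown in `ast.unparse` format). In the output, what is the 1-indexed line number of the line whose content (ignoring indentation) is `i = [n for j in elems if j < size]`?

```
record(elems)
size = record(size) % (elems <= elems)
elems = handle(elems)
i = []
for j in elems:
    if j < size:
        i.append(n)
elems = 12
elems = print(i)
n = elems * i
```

Transformed code:
record(elems)
size = record(size) % (elems <= elems)
elems = handle(elems)
i = [n for j in elems if j < size]
elems = 12
elems = print(i)
n = elems * i

4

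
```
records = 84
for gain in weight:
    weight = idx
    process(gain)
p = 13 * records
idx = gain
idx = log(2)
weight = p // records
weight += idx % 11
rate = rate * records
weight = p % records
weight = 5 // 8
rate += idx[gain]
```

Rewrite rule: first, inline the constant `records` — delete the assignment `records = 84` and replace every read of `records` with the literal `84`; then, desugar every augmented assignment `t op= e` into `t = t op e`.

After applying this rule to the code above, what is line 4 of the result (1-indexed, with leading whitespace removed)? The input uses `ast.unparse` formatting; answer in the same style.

p = 13 * 84

Transformed code:
for gain in weight:
    weight = idx
    process(gain)
p = 13 * 84
idx = gain
idx = log(2)
weight = p // 84
weight = weight + idx % 11
rate = rate * 84
weight = p % 84
weight = 5 // 8
rate = rate + idx[gain]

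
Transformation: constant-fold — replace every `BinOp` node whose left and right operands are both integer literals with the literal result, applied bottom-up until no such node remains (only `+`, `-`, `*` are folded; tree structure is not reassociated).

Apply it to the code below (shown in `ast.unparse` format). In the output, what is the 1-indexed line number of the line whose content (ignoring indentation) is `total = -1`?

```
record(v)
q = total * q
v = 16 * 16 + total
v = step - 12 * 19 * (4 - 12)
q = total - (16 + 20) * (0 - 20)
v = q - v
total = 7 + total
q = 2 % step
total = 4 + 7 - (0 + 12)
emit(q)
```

Transformed code:
record(v)
q = total * q
v = 256 + total
v = step - -1824
q = total - -720
v = q - v
total = 7 + total
q = 2 % step
total = -1
emit(q)

9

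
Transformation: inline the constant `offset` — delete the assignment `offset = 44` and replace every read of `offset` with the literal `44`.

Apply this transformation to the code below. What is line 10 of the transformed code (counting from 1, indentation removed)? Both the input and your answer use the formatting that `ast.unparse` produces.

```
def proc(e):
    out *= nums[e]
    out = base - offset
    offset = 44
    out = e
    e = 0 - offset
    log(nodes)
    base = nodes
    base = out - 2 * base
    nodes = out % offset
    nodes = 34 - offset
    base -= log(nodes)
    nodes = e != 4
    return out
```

Transformed code:
def proc(e):
    out *= nums[e]
    out = base - 44
    out = e
    e = 0 - 44
    log(nodes)
    base = nodes
    base = out - 2 * base
    nodes = out % 44
    nodes = 34 - 44
    base -= log(nodes)
    nodes = e != 4
    return out

nodes = 34 - 44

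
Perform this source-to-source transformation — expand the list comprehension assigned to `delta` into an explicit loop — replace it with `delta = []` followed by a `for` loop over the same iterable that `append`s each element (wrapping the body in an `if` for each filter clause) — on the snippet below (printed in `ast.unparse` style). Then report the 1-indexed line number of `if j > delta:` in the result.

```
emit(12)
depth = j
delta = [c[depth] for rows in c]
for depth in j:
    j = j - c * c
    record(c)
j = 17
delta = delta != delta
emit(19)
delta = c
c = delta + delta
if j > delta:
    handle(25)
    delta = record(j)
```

Transformed code:
emit(12)
depth = j
delta = []
for rows in c:
    delta.append(c[depth])
for depth in j:
    j = j - c * c
    record(c)
j = 17
delta = delta != delta
emit(19)
delta = c
c = delta + delta
if j > delta:
    handle(25)
    delta = record(j)

14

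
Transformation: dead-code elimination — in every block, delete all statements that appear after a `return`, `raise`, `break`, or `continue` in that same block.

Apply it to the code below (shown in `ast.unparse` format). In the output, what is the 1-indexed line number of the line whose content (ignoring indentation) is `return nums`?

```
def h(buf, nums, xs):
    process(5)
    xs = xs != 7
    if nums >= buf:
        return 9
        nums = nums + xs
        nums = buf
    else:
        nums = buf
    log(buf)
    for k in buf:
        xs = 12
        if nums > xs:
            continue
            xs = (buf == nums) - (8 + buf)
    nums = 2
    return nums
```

14

Transformed code:
def h(buf, nums, xs):
    process(5)
    xs = xs != 7
    if nums >= buf:
        return 9
    else:
        nums = buf
    log(buf)
    for k in buf:
        xs = 12
        if nums > xs:
            continue
    nums = 2
    return nums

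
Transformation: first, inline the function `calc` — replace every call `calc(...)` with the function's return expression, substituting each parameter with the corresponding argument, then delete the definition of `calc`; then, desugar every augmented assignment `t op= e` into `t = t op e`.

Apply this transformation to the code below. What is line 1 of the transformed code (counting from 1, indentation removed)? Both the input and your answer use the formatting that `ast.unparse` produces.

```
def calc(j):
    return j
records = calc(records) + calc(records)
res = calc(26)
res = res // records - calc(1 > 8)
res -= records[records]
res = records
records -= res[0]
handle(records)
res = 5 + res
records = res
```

records = records + records

Transformed code:
records = records + records
res = 26
res = res // records - (1 > 8)
res = res - records[records]
res = records
records = records - res[0]
handle(records)
res = 5 + res
records = res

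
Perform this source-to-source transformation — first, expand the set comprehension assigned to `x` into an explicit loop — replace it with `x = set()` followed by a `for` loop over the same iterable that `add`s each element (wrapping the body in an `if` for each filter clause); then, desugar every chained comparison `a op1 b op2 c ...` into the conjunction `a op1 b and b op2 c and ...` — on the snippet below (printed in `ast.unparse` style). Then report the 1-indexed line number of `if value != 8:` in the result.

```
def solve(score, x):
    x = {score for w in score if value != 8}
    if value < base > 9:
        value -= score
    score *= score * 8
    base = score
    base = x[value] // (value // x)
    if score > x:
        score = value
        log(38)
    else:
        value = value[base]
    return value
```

4

Transformed code:
def solve(score, x):
    x = set()
    for w in score:
        if value != 8:
            x.add(score)
    if value < base and base > 9:
        value -= score
    score *= score * 8
    base = score
    base = x[value] // (value // x)
    if score > x:
        score = value
        log(38)
    else:
        value = value[base]
    return value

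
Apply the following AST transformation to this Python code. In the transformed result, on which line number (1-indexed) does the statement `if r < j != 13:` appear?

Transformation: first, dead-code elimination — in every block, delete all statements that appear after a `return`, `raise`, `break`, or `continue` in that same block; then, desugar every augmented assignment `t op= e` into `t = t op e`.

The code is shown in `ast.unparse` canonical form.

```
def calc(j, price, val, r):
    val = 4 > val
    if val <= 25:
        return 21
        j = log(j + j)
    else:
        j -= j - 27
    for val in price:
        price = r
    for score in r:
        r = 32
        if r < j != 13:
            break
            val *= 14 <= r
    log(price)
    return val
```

11

Transformed code:
def calc(j, price, val, r):
    val = 4 > val
    if val <= 25:
        return 21
    else:
        j = j - (j - 27)
    for val in price:
        price = r
    for score in r:
        r = 32
        if r < j != 13:
            break
    log(price)
    return val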